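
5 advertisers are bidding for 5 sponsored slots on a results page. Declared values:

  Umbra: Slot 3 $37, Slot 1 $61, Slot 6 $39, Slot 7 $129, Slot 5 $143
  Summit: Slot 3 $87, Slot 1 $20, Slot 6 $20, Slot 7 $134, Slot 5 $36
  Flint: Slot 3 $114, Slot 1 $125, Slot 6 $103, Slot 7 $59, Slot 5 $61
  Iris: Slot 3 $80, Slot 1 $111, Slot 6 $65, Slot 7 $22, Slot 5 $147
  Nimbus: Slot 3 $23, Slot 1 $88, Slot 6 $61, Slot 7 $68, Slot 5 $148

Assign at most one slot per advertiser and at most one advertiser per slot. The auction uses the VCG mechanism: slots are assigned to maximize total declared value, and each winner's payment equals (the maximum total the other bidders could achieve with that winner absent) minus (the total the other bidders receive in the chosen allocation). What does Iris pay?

Iris pays $22.

Efficient allocation: Umbra→Slot 7 ($129), Summit→Slot 3 ($87), Flint→Slot 6 ($103), Iris→Slot 1 ($111), Nimbus→Slot 5 ($148); total welfare W = $578.
Iris receives Slot 1 at value $111, so the others get W − 111 = $467.
Without Iris: best allocation of the remaining 4 bidders over all 5 slots is Umbra→Slot 7 ($129), Summit→Slot 3 ($87), Flint→Slot 1 ($125), Nimbus→Slot 5 ($148), total $489.
VCG payment = (others' best without Iris) − (others' welfare with Iris) = 489 − 467 = $22.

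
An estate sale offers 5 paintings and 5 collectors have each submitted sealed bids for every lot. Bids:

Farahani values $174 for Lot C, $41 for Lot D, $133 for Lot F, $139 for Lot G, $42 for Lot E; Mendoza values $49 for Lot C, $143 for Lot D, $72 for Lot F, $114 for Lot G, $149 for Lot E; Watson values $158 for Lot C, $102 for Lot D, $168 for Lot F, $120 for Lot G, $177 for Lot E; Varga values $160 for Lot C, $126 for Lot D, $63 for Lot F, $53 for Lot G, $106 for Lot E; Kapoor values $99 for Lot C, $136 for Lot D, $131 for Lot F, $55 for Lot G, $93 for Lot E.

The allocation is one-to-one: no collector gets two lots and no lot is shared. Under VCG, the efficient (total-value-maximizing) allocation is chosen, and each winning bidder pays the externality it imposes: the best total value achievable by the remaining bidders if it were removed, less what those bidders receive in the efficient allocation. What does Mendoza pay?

Mendoza pays $9.

Efficient allocation: Farahani→Lot G ($139), Mendoza→Lot E ($149), Watson→Lot F ($168), Varga→Lot C ($160), Kapoor→Lot D ($136); total welfare W = $752.
Mendoza receives Lot E at value $149, so the others get W − 149 = $603.
Without Mendoza: best allocation of the remaining 4 bidders over all 5 lots is Farahani→Lot G ($139), Watson→Lot E ($177), Varga→Lot C ($160), Kapoor→Lot D ($136), total $612.
VCG payment = (others' best without Mendoza) − (others' welfare with Mendoza) = 612 − 603 = $9.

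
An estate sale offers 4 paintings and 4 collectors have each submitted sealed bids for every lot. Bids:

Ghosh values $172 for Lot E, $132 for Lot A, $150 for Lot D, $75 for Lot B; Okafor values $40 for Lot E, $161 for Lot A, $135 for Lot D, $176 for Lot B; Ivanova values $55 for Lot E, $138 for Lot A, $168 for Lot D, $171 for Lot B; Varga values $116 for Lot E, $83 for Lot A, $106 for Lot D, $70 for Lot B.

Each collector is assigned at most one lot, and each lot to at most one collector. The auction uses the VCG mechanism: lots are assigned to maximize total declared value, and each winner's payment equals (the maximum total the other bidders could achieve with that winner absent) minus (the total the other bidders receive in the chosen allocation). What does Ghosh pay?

Ghosh pays $22.

Efficient allocation: Ghosh→Lot E ($172), Okafor→Lot A ($161), Ivanova→Lot B ($171), Varga→Lot D ($106); total welfare W = $610.
Ghosh receives Lot E at value $172, so the others get W − 172 = $438.
Without Ghosh: best allocation of the remaining 3 bidders over all 4 lots is Okafor→Lot B ($176), Ivanova→Lot D ($168), Varga→Lot E ($116), total $460.
VCG payment = (others' best without Ghosh) − (others' welfare with Ghosh) = 460 − 438 = $22.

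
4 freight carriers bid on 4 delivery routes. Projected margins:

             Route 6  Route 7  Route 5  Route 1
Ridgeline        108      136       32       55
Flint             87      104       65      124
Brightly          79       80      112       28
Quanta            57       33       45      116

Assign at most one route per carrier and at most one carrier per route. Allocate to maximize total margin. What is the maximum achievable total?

Max total: $451k

Treat this as an assignment problem: match each carrier to one route.
Optimal: Ridgeline→Route 7 ($136k), Flint→Route 6 ($87k), Brightly→Route 5 ($112k), Quanta→Route 1 ($116k) — total 136+87+112+116 = $451k.
Column-greedy (each route in turn goes to its best remaining carrier) gives $440k, worse by 11.
Next-best assignment: Ridgeline→Route 6, Flint→Route 7, Brightly→Route 5, Quanta→Route 1 = $440k.
Every other assignment is strictly worse.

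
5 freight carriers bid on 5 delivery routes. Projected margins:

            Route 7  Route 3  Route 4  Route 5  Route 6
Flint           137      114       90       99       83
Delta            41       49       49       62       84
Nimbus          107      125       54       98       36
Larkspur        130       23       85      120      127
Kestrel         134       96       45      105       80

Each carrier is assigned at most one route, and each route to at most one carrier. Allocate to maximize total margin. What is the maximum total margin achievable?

Maximum total: $553k

Optimal: Flint→Route 4 ($90k), Delta→Route 6 ($84k), Nimbus→Route 3 ($125k), Larkspur→Route 5 ($120k), Kestrel→Route 7 ($134k) — total 90+84+125+120+134 = $553k.
Row-greedy (each carrier in turn takes its best remaining route) gives $511k, worse by 42.
No other one-to-one assignment exceeds $553k.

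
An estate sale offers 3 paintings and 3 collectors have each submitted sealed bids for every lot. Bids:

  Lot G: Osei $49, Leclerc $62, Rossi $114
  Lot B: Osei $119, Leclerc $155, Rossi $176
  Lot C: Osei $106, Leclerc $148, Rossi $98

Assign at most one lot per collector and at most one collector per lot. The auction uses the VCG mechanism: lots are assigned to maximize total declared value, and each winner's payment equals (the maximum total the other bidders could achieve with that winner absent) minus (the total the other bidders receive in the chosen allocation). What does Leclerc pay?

Leclerc pays $49.

Efficient allocation: Osei→Lot B ($119), Leclerc→Lot C ($148), Rossi→Lot G ($114); total welfare W = $381.
Leclerc receives Lot C at value $148, so the others get W − 148 = $233.
Without Leclerc: best allocation of the remaining 2 bidders over all 3 lots is Osei→Lot C ($106), Rossi→Lot B ($176), total $282.
VCG payment = (others' best without Leclerc) − (others' welfare with Leclerc) = 282 − 233 = $49.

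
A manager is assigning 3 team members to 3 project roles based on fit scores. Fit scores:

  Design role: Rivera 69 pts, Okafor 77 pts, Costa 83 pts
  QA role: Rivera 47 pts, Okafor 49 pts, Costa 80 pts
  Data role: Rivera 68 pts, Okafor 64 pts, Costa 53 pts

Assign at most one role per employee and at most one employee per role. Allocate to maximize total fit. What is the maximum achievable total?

Optimal: Rivera→Data role (68 pts), Okafor→Design role (77 pts), Costa→QA role (80 pts) — total 68+77+80 = 225 pts.
Max-entry greedy (repeatedly take the single best remaining cell) gives 200 pts, worse by 25.
Next-best assignment: Rivera→Design role, Okafor→Data role, Costa→QA role = 213 pts.
Checked against all permutations: 225 pts is optimal.

Maximum total: 225 pts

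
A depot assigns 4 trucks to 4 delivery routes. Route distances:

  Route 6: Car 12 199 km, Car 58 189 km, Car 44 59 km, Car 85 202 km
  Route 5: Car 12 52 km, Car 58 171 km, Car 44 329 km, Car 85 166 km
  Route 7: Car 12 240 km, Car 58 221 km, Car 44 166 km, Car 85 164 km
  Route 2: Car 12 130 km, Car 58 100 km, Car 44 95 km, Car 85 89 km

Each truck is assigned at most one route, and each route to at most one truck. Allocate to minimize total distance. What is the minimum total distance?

Optimal: Car 12→Route 5 (52 km), Car 58→Route 2 (100 km), Car 44→Route 6 (59 km), Car 85→Route 7 (164 km) — total 52+100+59+164 = 375 km.
Min-entry greedy (repeatedly take the single cheapest remaining cell) gives 421 km, worse by 46.
Swapping Car 85↔Car 12 (Car 85→Route 5 166 km, Car 12→Route 7 240 km) adds 190.
No other one-to-one assignment undercuts 375 km.

Minimum total: 375 km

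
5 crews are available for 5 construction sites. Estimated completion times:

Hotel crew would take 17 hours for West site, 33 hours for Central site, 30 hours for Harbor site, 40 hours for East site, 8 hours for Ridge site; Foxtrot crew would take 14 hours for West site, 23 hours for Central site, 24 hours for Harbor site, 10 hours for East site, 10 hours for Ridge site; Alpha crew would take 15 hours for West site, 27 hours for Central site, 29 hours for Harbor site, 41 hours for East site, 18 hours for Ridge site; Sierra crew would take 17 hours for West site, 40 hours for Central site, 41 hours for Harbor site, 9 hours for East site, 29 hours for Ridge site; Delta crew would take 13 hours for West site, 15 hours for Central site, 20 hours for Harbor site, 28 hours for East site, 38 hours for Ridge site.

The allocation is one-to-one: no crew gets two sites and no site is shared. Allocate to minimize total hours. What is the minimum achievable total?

Optimal: Hotel crew→Ridge site (8 hours), Foxtrot crew→Harbor site (24 hours), Alpha crew→West site (15 hours), Sierra crew→East site (9 hours), Delta crew→Central site (15 hours) — total 8+24+15+9+15 = 71 hours.
Row-greedy (each crew in turn takes its cheapest remaining site) gives 93 hours, worse by 22.
Swapping Alpha crew↔Foxtrot crew (Alpha crew→Harbor site 29 hours, Foxtrot crew→West site 14 hours) adds 4.

Minimum total: 71 hours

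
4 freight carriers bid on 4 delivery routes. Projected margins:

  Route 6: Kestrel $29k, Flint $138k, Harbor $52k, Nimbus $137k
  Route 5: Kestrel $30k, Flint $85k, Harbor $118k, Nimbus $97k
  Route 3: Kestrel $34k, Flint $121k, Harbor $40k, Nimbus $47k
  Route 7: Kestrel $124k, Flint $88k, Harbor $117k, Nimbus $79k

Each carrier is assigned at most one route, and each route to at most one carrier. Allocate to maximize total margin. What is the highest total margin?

Maximum total: $500k

This is a one-to-one assignment (maximum-weight bipartite matching).
Optimal: Kestrel→Route 7 ($124k), Flint→Route 3 ($121k), Harbor→Route 5 ($118k), Nimbus→Route 6 ($137k) — total 124+121+118+137 = $500k.
Max-entry greedy (repeatedly take the single best remaining cell) gives $427k, worse by 73.
Next-best assignment: Kestrel→Route 7, Flint→Route 6, Harbor→Route 5, Nimbus→Route 3 = $427k.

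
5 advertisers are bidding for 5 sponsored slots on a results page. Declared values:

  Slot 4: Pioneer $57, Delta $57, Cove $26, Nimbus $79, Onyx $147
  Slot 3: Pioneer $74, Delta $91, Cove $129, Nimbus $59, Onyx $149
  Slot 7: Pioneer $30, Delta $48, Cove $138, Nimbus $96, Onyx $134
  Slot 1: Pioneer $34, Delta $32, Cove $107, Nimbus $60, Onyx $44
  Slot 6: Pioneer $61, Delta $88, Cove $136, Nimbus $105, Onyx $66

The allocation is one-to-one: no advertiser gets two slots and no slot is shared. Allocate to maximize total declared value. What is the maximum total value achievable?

Optimal: Pioneer→Slot 1 ($34), Delta→Slot 3 ($91), Cove→Slot 7 ($138), Nimbus→Slot 6 ($105), Onyx→Slot 4 ($147) — total 34+91+138+105+147 = $515.
Row-greedy (each advertiser in turn takes its best remaining slot) gives $423, worse by 92.
Next-best assignment: Pioneer→Slot 3, Delta→Slot 6, Cove→Slot 1, Nimbus→Slot 7, Onyx→Slot 4 = $512.

Maximum total: $515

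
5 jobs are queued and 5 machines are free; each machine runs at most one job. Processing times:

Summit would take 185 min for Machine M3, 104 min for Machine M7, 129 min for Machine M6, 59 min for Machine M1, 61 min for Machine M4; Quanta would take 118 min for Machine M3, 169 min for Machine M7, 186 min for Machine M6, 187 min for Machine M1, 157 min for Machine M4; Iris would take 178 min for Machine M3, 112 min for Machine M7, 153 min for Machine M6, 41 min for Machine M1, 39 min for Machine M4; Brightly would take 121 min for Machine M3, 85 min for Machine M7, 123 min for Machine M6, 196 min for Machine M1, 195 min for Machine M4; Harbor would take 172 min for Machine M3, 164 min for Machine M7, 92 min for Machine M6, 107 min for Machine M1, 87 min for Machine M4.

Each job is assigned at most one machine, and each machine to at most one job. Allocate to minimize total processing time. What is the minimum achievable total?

Minimum total: 393 min

Treat this as an assignment problem: match each job to one machine.
Optimal: Summit→Machine M1 (59 min), Quanta→Machine M3 (118 min), Iris→Machine M4 (39 min), Brightly→Machine M7 (85 min), Harbor→Machine M6 (92 min) — total 59+118+39+85+92 = 393 min.
Column-greedy (each machine in turn goes to its cheapest remaining job) gives 397 min, worse by 4.
Next-best assignment: Summit→Machine M4, Quanta→Machine M3, Iris→Machine M1, Brightly→Machine M7, Harbor→Machine M6 = 397 min.
Checked against all permutations: 393 min is optimal.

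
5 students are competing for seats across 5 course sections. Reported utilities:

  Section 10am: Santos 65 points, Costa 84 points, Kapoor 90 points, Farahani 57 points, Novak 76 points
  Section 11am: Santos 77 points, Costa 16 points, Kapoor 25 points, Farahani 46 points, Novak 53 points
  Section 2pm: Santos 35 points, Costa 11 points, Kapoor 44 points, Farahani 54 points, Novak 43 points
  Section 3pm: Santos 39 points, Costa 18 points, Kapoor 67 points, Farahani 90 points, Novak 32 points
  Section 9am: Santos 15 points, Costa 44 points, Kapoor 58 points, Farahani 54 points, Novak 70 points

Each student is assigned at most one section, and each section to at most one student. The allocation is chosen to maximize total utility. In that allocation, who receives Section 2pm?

This is a one-to-one assignment (maximum-weight bipartite matching).
Optimal: Santos→Section 11am (77 points), Costa→Section 10am (84 points), Kapoor→Section 2pm (44 points), Farahani→Section 3pm (90 points), Novak→Section 9am (70 points) — total 77+84+44+90+70 = 365 points.
Row-greedy (each student in turn takes its best remaining section) gives 352 points, worse by 13.
Kapoor's own top section is Section 10am (90 points), but forcing Kapoor→Section 10am and reassigning the rest optimally gives only 344 points — worse by 21.

Kapoor receives Section 2pm.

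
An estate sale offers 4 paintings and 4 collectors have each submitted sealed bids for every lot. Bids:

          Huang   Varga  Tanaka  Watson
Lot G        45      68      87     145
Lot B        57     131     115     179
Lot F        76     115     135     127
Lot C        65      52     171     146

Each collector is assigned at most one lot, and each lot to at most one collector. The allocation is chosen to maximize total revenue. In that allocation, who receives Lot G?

Watson receives Lot G.

Optimal: Huang→Lot F ($76), Varga→Lot B ($131), Tanaka→Lot C ($171), Watson→Lot G ($145) — total 76+131+171+145 = $523.
Column-greedy (each lot in turn goes to its best remaining collector) gives $476, worse by 47.
Every other assignment is strictly worse.
Watson's own top lot is Lot B ($179), but forcing Watson→Lot B and reassigning the rest optimally gives only $510 — worse by 13.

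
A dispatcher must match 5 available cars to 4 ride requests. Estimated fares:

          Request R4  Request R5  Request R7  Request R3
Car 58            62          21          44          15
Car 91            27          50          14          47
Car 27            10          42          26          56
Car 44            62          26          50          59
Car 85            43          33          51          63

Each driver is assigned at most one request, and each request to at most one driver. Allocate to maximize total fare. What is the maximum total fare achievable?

Max total: $225

Optimal: Car 58→Request R4 ($62), Car 91→Request R5 ($50), Car 44→Request R7 ($50), Car 85→Request R3 ($63) — total 62+50+50+63 = $225.
Row-greedy (each driver in turn takes its best remaining request) gives $218, worse by 7.
Next-best assignment: Car 58→Request R4, Car 91→Request R5, Car 85→Request R7, Car 44→Request R3 = $222.
Swapping Car 91↔Car 85 (Car 91→Request R3 $47, Car 85→Request R5 $33) loses 33.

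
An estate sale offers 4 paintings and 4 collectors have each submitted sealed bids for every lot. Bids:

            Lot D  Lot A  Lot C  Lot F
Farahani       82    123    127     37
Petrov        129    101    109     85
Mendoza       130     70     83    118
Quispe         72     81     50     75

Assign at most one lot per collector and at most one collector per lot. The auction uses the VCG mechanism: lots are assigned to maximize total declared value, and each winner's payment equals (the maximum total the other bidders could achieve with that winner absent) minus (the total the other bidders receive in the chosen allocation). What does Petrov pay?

Petrov pays $12.

Efficient allocation: Farahani→Lot C ($127), Petrov→Lot D ($129), Mendoza→Lot F ($118), Quispe→Lot A ($81); total welfare W = $455.
Petrov receives Lot D at value $129, so the others get W − 129 = $326.
Without Petrov: best allocation of the remaining 3 bidders over all 4 lots is Farahani→Lot C ($127), Mendoza→Lot D ($130), Quispe→Lot A ($81), total $338.
VCG payment = (others' best without Petrov) − (others' welfare with Petrov) = 338 − 326 = $12.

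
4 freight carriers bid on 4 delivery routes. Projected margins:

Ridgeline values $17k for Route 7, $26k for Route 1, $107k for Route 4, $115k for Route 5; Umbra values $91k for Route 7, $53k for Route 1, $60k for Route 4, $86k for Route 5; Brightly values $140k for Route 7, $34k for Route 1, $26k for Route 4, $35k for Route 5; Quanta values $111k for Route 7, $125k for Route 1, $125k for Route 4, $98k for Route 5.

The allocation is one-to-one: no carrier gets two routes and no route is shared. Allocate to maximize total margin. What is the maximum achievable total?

Optimal: Ridgeline→Route 4 ($107k), Umbra→Route 5 ($86k), Brightly→Route 7 ($140k), Quanta→Route 1 ($125k) — total 107+86+140+125 = $458k.

Maximum total: $458k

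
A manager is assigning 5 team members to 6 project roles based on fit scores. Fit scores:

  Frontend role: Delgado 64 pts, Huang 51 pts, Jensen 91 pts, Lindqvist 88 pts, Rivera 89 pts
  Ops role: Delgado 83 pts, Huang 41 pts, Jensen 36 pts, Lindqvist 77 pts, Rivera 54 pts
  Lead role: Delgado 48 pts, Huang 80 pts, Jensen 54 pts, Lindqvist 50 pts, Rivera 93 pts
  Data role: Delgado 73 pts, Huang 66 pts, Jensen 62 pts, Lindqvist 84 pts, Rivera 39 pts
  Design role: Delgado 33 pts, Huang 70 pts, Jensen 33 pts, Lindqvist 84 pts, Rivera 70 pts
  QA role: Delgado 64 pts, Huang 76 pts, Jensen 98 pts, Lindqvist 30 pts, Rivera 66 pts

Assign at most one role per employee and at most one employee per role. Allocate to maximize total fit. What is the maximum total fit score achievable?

Maximum total: 434 pts

Optimal: Delgado→Ops role (83 pts), Huang→Lead role (80 pts), Jensen→QA role (98 pts), Lindqvist→Data role (84 pts), Rivera→Frontend role (89 pts) — total 83+80+98+84+89 = 434 pts.
Column-greedy (each role in turn goes to its best remaining employee) gives 421 pts, worse by 13.
Swapping Delgado↔Lindqvist (Delgado→Data role 73 pts, Lindqvist→Ops role 77 pts) loses 17.
No other one-to-one assignment exceeds 434 pts.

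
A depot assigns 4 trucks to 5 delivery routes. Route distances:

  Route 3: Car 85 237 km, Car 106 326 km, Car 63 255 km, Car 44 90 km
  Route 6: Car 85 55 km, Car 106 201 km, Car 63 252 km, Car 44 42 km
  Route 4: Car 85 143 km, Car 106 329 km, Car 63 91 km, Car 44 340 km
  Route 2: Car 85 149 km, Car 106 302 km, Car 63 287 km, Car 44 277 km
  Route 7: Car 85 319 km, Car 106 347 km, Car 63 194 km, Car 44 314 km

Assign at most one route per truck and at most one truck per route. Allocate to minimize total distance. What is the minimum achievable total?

Minimum total: 531 km

Optimal: Car 85→Route 2 (149 km), Car 106→Route 6 (201 km), Car 63→Route 4 (91 km), Car 44→Route 3 (90 km) — total 149+201+91+90 = 531 km.
Column-greedy (each route in turn goes to its cheapest remaining truck) gives 538 km, worse by 7.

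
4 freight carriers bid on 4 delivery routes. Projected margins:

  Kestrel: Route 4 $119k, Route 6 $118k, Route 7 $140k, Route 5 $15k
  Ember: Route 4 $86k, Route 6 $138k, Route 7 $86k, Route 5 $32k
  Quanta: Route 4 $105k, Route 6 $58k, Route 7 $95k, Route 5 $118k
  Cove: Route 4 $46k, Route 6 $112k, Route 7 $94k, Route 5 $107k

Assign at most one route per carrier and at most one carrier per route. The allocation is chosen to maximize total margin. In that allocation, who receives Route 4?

Optimal: Kestrel→Route 7 ($140k), Ember→Route 6 ($138k), Quanta→Route 4 ($105k), Cove→Route 5 ($107k) — total 140+138+105+107 = $490k.
Next-best assignment: Kestrel→Route 4, Ember→Route 6, Quanta→Route 5, Cove→Route 7 = $469k.
Quanta's own top route is Route 5 ($118k), but forcing Quanta→Route 5 and reassigning the rest optimally gives only $469k — worse by 21.

Quanta receives Route 4.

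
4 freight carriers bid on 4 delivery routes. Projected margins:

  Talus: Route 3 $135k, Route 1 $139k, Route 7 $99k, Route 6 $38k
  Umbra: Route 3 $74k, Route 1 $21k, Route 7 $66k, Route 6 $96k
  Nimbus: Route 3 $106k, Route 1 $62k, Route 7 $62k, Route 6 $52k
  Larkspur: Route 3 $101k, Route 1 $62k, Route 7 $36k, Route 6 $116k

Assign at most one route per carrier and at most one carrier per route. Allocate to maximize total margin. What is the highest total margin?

This is the linear assignment problem.
Optimal: Talus→Route 1 ($139k), Umbra→Route 7 ($66k), Nimbus→Route 3 ($106k), Larkspur→Route 6 ($116k) — total 139+66+106+116 = $427k.
Next-best assignment: Talus→Route 1, Umbra→Route 6, Nimbus→Route 7, Larkspur→Route 3 = $398k.

Max total: $427k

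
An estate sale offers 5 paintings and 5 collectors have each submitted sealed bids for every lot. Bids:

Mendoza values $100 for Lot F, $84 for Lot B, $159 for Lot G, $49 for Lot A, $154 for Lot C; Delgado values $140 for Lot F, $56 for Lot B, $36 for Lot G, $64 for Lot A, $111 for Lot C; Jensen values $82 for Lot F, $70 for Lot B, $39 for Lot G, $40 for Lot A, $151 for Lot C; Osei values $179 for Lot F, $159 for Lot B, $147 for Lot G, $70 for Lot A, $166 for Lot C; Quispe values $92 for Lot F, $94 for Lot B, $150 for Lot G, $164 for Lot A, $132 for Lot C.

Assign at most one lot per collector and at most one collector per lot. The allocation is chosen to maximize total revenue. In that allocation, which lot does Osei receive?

Osei receives Lot B.

This is the linear assignment problem.
Optimal: Mendoza→Lot G ($159), Delgado→Lot F ($140), Jensen→Lot C ($151), Osei→Lot B ($159), Quispe→Lot A ($164) — total 159+140+151+159+164 = $773.
Max-entry greedy (repeatedly take the single best remaining cell) gives $709, worse by 64.
No other one-to-one assignment exceeds $773.
Osei's own top lot is Lot F ($179), but forcing Osei→Lot F and reassigning the rest optimally gives only $709 — worse by 64.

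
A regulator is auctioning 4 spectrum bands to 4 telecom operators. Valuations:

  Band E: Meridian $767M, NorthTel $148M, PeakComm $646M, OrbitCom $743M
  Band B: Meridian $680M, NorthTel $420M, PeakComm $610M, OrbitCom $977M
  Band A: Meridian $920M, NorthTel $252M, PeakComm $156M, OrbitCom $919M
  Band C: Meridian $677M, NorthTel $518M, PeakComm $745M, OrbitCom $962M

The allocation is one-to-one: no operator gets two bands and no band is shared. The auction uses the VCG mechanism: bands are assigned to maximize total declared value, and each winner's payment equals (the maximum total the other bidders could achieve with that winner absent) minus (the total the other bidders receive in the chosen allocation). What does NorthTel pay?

Efficient allocation: Meridian→Band A ($920M), NorthTel→Band C ($518M), PeakComm→Band E ($646M), OrbitCom→Band B ($977M); total welfare W = $3061M.
NorthTel receives Band C at value $518M, so the others get W − 518 = $2543M.
Without NorthTel: best allocation of the remaining 3 bidders over all 4 bands is Meridian→Band A ($920M), PeakComm→Band C ($745M), OrbitCom→Band B ($977M), total $2642M.
VCG payment = (others' best without NorthTel) − (others' welfare with NorthTel) = 2642 − 2543 = $99M.

NorthTel pays $99M.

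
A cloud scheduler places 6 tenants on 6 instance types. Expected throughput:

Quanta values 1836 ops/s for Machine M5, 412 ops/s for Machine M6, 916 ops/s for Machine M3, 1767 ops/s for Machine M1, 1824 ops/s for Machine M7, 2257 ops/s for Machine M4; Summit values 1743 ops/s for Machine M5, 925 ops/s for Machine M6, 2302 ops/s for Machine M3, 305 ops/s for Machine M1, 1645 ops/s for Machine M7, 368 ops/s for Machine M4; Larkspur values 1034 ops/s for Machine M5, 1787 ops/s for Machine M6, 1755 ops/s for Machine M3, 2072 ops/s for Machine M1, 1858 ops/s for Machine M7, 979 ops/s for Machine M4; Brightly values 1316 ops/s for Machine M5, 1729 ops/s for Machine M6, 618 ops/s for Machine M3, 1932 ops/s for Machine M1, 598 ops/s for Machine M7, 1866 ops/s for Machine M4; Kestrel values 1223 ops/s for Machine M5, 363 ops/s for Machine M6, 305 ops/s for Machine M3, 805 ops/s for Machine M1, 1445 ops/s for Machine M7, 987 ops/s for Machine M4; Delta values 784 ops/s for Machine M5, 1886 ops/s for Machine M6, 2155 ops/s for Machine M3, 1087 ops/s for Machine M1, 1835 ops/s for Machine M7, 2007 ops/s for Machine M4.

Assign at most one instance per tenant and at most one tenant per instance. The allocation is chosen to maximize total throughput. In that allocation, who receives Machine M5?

This is the linear assignment problem.
Optimal: Quanta→Machine M4 (2257 ops/s), Summit→Machine M3 (2302 ops/s), Larkspur→Machine M7 (1858 ops/s), Brightly→Machine M1 (1932 ops/s), Kestrel→Machine M5 (1223 ops/s), Delta→Machine M6 (1886 ops/s) — total 2257+2302+1858+1932+1223+1886 = 11458 ops/s.
Swapping Delta↔Brightly (Delta→Machine M1 1087 ops/s, Brightly→Machine M6 1729 ops/s) loses 1002.
Kestrel's own top instance is Machine M7 (1445 ops/s), but forcing Kestrel→Machine M7 and reassigning the rest optimally gives only 11407 ops/s — worse by 51.

Kestrel receives Machine M5.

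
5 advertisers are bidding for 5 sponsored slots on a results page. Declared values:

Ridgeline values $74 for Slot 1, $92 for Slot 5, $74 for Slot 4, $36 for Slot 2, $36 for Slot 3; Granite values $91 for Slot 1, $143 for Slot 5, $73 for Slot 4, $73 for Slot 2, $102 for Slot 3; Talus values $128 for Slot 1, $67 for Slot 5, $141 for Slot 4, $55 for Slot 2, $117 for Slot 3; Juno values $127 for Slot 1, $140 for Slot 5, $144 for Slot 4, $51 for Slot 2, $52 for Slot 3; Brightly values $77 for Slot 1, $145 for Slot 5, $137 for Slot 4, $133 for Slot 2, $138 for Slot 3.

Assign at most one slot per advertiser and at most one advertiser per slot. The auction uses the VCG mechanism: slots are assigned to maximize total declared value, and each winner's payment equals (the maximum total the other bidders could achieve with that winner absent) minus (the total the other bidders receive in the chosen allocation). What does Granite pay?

Efficient allocation: Ridgeline→Slot 1 ($74), Granite→Slot 5 ($143), Talus→Slot 3 ($117), Juno→Slot 4 ($144), Brightly→Slot 2 ($133); total welfare W = $611.
Granite receives Slot 5 at value $143, so the others get W − 143 = $468.
Without Granite: best allocation of the remaining 4 bidders over all 5 slots is Ridgeline→Slot 5 ($92), Talus→Slot 1 ($128), Juno→Slot 4 ($144), Brightly→Slot 3 ($138), total $502.
VCG payment = (others' best without Granite) − (others' welfare with Granite) = 502 − 468 = $34.

Granite pays $34.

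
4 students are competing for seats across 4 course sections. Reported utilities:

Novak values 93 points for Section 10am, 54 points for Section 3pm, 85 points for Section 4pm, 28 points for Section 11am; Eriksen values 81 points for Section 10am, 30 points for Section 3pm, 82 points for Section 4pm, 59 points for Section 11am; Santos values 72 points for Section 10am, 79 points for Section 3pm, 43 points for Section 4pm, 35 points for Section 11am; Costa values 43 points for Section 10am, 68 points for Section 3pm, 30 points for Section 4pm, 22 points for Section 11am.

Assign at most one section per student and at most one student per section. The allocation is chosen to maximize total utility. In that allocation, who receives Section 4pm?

This is a one-to-one assignment (maximum-weight bipartite matching).
Optimal: Novak→Section 4pm (85 points), Eriksen→Section 11am (59 points), Santos→Section 10am (72 points), Costa→Section 3pm (68 points) — total 85+59+72+68 = 284 points.
Max-entry greedy (repeatedly take the single best remaining cell) gives 276 points, worse by 8.
Swapping Santos↔Novak (Santos→Section 4pm 43 points, Novak→Section 10am 93 points) loses 21.
Checked against all permutations: 284 points is optimal.
Novak's own top section is Section 10am (93 points), but forcing Novak→Section 10am and reassigning the rest optimally gives only 278 points — worse by 6.

Novak receives Section 4pm.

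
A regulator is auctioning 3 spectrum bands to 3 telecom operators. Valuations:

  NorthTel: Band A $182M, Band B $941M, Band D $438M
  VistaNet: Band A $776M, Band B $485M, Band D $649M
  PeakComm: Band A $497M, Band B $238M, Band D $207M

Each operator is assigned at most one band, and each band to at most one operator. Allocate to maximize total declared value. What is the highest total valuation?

Maximum total: $2087M

Optimal: NorthTel→Band B ($941M), VistaNet→Band D ($649M), PeakComm→Band A ($497M) — total 941+649+497 = $2087M.
Column-greedy (each band in turn goes to its best remaining operator) gives $1924M, worse by 163.
Next-best assignment: NorthTel→Band B, VistaNet→Band A, PeakComm→Band D = $1924M.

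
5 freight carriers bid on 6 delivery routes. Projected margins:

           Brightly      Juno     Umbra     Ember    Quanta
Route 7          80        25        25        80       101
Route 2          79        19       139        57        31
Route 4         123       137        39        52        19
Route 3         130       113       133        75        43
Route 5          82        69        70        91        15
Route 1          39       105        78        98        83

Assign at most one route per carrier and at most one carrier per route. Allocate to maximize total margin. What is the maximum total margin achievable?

Optimal: Brightly→Route 3 ($130k), Juno→Route 4 ($137k), Umbra→Route 2 ($139k), Ember→Route 1 ($98k), Quanta→Route 7 ($101k) — total 130+137+139+98+101 = $605k.
Column-greedy (each route in turn goes to its best remaining carrier) gives $598k, worse by 7.

Max total: $605k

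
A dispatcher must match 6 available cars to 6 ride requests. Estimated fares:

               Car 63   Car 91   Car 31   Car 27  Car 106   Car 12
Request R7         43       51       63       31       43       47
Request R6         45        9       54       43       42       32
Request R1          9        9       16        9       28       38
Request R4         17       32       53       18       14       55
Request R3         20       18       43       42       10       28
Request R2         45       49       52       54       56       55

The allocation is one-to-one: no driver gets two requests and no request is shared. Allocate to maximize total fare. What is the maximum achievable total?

Treat this as an assignment problem: match each driver to one request.
Optimal: Car 63→Request R6 ($45), Car 91→Request R7 ($51), Car 31→Request R4 ($53), Car 27→Request R3 ($42), Car 106→Request R2 ($56), Car 12→Request R1 ($38) — total 45+51+53+42+56+38 = $285.
Swapping Car 63↔Car 31 (Car 63→Request R4 $17, Car 31→Request R6 $54) loses 27.

Max total: $285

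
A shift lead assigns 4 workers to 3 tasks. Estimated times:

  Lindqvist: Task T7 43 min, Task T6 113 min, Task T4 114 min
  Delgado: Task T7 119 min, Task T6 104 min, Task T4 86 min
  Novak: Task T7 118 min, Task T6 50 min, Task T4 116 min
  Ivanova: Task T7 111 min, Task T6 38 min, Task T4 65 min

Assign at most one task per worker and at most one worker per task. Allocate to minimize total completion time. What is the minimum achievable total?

This is a one-to-one assignment (minimum-cost bipartite matching).
Optimal: Lindqvist→Task T7 (43 min), Novak→Task T6 (50 min), Ivanova→Task T4 (65 min) — total 43+50+65 = 158 min.
Row-greedy (each worker in turn takes its cheapest remaining task) gives 179 min, worse by 21.
Next-best assignment: Lindqvist→Task T7, Ivanova→Task T6, Delgado→Task T4 = 167 min.

Min total: 158 min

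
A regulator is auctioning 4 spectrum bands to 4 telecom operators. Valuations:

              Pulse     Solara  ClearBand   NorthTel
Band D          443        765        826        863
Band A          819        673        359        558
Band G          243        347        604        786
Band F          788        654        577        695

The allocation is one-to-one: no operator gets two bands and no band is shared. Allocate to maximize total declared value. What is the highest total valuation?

Maximum total: $3085M

Optimal: Pulse→Band A ($819M), Solara→Band F ($654M), ClearBand→Band D ($826M), NorthTel→Band G ($786M) — total 819+654+826+786 = $3085M.
Next-best assignment: Pulse→Band F, Solara→Band A, ClearBand→Band D, NorthTel→Band G = $3073M.
No other one-to-one assignment exceeds $3085M.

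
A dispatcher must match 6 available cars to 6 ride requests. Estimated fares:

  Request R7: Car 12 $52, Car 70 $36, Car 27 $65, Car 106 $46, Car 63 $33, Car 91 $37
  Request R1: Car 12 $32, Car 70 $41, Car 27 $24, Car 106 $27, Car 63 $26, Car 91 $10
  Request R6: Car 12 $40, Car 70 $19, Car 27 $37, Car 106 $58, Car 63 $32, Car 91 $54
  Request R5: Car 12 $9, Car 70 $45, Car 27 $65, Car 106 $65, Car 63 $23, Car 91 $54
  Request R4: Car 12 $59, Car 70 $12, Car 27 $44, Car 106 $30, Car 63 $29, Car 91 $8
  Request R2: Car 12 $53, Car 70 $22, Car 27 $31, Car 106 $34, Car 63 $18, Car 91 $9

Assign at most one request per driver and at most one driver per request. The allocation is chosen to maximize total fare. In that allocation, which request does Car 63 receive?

Optimal: Car 12→Request R2 ($53), Car 70→Request R1 ($41), Car 27→Request R7 ($65), Car 106→Request R5 ($65), Car 63→Request R4 ($29), Car 91→Request R6 ($54) — total 53+41+65+65+29+54 = $307.
Column-greedy (each request in turn goes to its best remaining driver) gives $295, worse by 12.
Car 63's own top request is Request R7 ($33), but forcing Car 63→Request R7 and reassigning the rest optimally gives only $290 — worse by 17.

Car 63 receives Request R4.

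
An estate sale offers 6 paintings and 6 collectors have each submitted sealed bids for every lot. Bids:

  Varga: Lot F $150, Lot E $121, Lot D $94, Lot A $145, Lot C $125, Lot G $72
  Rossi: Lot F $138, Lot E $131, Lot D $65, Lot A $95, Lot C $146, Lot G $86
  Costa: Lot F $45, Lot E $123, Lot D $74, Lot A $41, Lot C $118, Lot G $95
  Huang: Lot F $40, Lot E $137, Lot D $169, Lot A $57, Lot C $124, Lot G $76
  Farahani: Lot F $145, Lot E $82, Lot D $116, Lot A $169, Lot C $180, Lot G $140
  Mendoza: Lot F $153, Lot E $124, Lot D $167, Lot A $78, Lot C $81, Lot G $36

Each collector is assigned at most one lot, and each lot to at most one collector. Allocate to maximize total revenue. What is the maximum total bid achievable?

Max total: $876

Optimal: Varga→Lot A ($145), Rossi→Lot C ($146), Costa→Lot E ($123), Huang→Lot D ($169), Farahani→Lot G ($140), Mendoza→Lot F ($153) — total 145+146+123+169+140+153 = $876.
Column-greedy (each lot in turn goes to its best remaining collector) gives $792, worse by 84.
Next-best assignment: Varga→Lot A, Rossi→Lot E, Costa→Lot G, Huang→Lot D, Farahani→Lot C, Mendoza→Lot F = $873.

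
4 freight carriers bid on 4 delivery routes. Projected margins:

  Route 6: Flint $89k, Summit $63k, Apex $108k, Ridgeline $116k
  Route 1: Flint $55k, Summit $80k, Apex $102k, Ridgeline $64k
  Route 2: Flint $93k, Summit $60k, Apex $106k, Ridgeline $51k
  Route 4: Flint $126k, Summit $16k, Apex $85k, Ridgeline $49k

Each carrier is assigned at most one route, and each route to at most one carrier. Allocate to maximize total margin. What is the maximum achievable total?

Maximum total: $428k

Treat this as an assignment problem: match each carrier to one route.
Optimal: Flint→Route 4 ($126k), Summit→Route 1 ($80k), Apex→Route 2 ($106k), Ridgeline→Route 6 ($116k) — total 126+80+106+116 = $428k.
Row-greedy (each carrier in turn takes its best remaining route) gives $365k, worse by 63.
Swapping Ridgeline↔Flint (Ridgeline→Route 4 $49k, Flint→Route 6 $89k) loses 104.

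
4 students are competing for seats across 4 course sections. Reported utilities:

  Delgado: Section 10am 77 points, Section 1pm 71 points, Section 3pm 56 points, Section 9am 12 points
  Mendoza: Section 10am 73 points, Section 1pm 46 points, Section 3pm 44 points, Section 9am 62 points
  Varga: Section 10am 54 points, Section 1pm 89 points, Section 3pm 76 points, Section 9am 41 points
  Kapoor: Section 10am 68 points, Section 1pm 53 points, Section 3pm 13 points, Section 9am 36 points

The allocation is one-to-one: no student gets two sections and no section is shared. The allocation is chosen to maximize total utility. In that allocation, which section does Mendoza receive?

Optimal: Delgado→Section 1pm (71 points), Mendoza→Section 9am (62 points), Varga→Section 3pm (76 points), Kapoor→Section 10am (68 points) — total 71+62+76+68 = 277 points.
Max-entry greedy (repeatedly take the single best remaining cell) gives 241 points, worse by 36.
Next-best assignment: Delgado→Section 3pm, Mendoza→Section 9am, Varga→Section 1pm, Kapoor→Section 10am = 275 points.
Mendoza's own top section is Section 10am (73 points), but forcing Mendoza→Section 10am and reassigning the rest optimally gives only 256 points — worse by 21.

Mendoza receives Section 9am.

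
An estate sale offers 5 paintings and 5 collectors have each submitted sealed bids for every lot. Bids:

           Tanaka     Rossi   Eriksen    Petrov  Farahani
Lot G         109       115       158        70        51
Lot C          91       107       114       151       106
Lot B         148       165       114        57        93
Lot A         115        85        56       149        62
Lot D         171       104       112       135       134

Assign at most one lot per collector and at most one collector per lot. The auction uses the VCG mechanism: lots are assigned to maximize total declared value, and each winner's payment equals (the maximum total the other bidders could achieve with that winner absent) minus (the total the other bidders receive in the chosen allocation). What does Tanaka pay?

Efficient allocation: Tanaka→Lot D ($171), Rossi→Lot B ($165), Eriksen→Lot G ($158), Petrov→Lot A ($149), Farahani→Lot C ($106); total welfare W = $749.
Tanaka receives Lot D at value $171, so the others get W − 171 = $578.
Without Tanaka: best allocation of the remaining 4 bidders over all 5 lots is Rossi→Lot B ($165), Eriksen→Lot G ($158), Petrov→Lot C ($151), Farahani→Lot D ($134), total $608.
VCG payment = (others' best without Tanaka) − (others' welfare with Tanaka) = 608 − 578 = $30.

Tanaka pays $30.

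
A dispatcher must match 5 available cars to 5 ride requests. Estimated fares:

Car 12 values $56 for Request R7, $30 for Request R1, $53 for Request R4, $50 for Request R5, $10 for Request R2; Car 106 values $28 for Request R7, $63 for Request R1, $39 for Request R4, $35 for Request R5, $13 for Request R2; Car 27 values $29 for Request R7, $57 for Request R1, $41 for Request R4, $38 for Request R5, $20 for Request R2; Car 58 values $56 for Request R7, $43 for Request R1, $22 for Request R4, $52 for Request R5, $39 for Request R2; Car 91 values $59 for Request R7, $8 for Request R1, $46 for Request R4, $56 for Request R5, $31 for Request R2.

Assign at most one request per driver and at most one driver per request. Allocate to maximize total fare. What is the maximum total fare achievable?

Maximum total: $255

Treat this as an assignment problem: match each driver to one request.
Optimal: Car 12→Request R7 ($56), Car 106→Request R1 ($63), Car 27→Request R4 ($41), Car 58→Request R2 ($39), Car 91→Request R5 ($56) — total 56+63+41+39+56 = $255.
Row-greedy (each driver in turn takes its best remaining request) gives $243, worse by 12.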